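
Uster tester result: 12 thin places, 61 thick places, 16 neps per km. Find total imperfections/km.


Formula: Total = thin places + thick places + neps
Total = 12 + 61 + 16
Total = 89 imperfections/km

89 imperfections/km


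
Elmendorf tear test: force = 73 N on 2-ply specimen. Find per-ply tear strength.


Formula: Per-ply strength = Total force / Number of plies
Per-ply = 73 N / 2
Per-ply = 36.5 N

36.5 N


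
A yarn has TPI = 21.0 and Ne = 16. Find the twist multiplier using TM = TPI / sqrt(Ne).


Formula: TM = TPI / sqrt(Ne)
Step 1: sqrt(Ne) = sqrt(16) = 4
Step 2: TM = 21.0 / 4 = 5.25

5.25 TM


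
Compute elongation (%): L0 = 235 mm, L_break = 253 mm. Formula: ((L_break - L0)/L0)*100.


Formula: Elongation (%) = ((L_break - L0) / L0) * 100
Step 1: Extension = 253 - 235 = 18 mm
Step 2: Elongation = (18 / 235) * 100
Step 3: Elongation = 0.076596 * 100 = 7.6596% ≈ 7.7%

7.7%


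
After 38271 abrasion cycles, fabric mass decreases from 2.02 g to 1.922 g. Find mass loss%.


Formula: Mass loss% = ((m_before - m_after) / m_before) * 100
Step 1: Mass loss = 2.02 - 1.922 = 0.098 g
Step 2: Ratio = 0.098 / 2.02 = 0.0485149
Step 3: Mass loss% = 0.0485149 * 100 = 4.85149% ≈ 4.85%

4.85%


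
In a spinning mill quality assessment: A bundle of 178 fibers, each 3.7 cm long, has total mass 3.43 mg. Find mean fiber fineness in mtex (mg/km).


Formula: fineness (mtex) = mass (mg) / total length (km) = (mass_mg / total_length_m) * 1000
Step 1: Convert fiber length: 3.7 cm = 0.037 m
Step 2: Total fiber length = 178 * 0.037 = 6.586 m
Step 3: Linear density = 3.43 mg / 6.586 m = 0.5208 mg/m
Step 4: fineness = 0.5208 * 1000 = 520.8 mtex

520.8 mtex


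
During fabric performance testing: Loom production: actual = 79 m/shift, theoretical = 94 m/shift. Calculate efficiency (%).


Formula: Efficiency% = (Actual output / Theoretical output) * 100
Efficiency% = (79 / 94) * 100
Efficiency% = 0.840426 * 100 = 84.0426% ≈ 84.0%

84.0%


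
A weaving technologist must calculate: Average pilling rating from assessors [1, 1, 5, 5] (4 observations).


Formula: Mean = sum / count
Sum = 1 + 1 + 5 + 5 = 12
Mean = 12 / 4 = 3.0

3.0


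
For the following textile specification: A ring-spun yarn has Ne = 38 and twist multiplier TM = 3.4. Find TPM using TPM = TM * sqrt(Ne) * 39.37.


Formula: TPM = TM * sqrt(Ne) * 39.37
Step 1: sqrt(Ne) = sqrt(38) = 6.1644
Step 2: TM * sqrt(Ne) = 3.4 * 6.1644 = 20.959
Step 3: TPM = 20.959 * 39.37 = 825 twists/m

825 twists/m


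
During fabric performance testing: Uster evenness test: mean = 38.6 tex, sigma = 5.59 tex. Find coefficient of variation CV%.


Formula: CV% = (standard deviation / mean) * 100
Step 1: Ratio = 5.59 / 38.6 = 0.144819
Step 2: CV% = 0.144819 * 100 = 14.4819% ≈ 14.5%

14.5%


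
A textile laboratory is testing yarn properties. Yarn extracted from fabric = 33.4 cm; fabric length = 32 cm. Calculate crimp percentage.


Formula: Crimp% = ((L_yarn - L_fabric) / L_fabric) * 100
Step 1: Extension = 33.4 - 32 = 1.4 cm
Step 2: Crimp% = (1.4 / 32) * 100
Step 3: Crimp% = 0.04375 * 100 = 4.375% ≈ 4.4%

4.4%


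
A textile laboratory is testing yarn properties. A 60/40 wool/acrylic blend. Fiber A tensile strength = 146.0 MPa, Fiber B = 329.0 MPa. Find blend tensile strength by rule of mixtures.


Formula: Blend property = (fraction_A * property_A) + (fraction_B * property_B)
Step 1: Contribution A = 60/100 * 146.0 MPa = 87.6 MPa
Step 2: Contribution B = 40/100 * 329.0 MPa = 131.6 MPa
Step 3: Blend tensile strength = 87.6 + 131.6 = 219.2 MPa

219.2 MPa


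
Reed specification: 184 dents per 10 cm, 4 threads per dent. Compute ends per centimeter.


Formula: EPC = (dents per 10 cm * ends per dent) / 10
Step 1: Total ends per 10 cm = 184 * 4 = 736
Step 2: EPC = 736 / 10 = 73.6 ends/cm

73.6 ends/cm


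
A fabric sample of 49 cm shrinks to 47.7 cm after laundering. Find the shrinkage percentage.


Formula: Shrinkage% = ((L_before - L_after) / L_before) * 100
Step 1: Shrinkage = 49 - 47.7 = 1.3 cm
Step 2: Shrinkage% = (1.3 / 49) * 100
Step 3: Shrinkage% = 0.026531 * 100 = 2.6531% ≈ 2.7%

2.7%


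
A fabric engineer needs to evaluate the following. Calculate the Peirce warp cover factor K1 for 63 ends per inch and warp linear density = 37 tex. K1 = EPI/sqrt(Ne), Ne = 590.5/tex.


Formula: K1 = EPI / sqrt(Ne), with Ne = 590.5 / tex_warp
Step 1: Ne = 590.5 / 37 = 15.959
Step 2: sqrt(Ne) = sqrt(15.959) = 3.9949
Step 3: K1 = 63 / 3.9949 = 15.8

15.8


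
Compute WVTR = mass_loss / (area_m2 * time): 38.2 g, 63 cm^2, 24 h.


Formula: WVTR = mass_loss / (area * time)
Step 1: Convert area: 63 cm^2 = 0.0063 m^2
Step 2: WVTR = 38.2 g / (0.0063 m^2 * 24 h)
Step 3: WVTR = 38.2 / 0.1512 = 252.6 g/m^2/h

252.6 g/m^2/h


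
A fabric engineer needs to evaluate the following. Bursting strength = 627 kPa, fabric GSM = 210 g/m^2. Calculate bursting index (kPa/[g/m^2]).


Formula: Bursting Index = Bursting Strength / Fabric GSM
BI = 627 kPa / 210 g/m^2
BI = 2.986 kPa/(g/m^2)

2.986 kPa/(g/m^2)


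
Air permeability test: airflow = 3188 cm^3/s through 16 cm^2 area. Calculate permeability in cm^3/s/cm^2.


Formula: Air Permeability = Airflow / Test Area
AP = 3188 cm^3/s / 16 cm^2
AP = 199.3 cm^3/s/cm^2

199.3 cm^3/s/cm^2


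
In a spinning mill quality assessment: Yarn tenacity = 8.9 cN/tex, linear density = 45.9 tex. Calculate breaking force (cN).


Formula: Breaking force = Tenacity * Linear density
F = 8.9 cN/tex * 45.9 tex
F = 408.51 cN

408.51 cN


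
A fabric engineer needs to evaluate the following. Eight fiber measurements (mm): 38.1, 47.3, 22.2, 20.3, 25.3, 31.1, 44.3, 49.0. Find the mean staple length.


Formula: Mean = sum of lengths / count
Sum = 38.1 + 47.3 + 22.2 + 20.3 + 25.3 + 31.1 + 44.3 + 49.0
Sum = 277.6 mm
Mean = 277.6 / 8 = 34.70 mm

34.70 mm


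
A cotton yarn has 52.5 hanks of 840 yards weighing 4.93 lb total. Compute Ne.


Formula: Ne = hanks / mass_lb
Substituting: Ne = 52.5 / 4.93
Ne = 10.6

10.6 Ne


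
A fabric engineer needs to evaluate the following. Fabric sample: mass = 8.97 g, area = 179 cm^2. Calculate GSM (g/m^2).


Formula: GSM = mass_g / area_m2
Step 1: Convert area: 179 cm^2 = 179 / 10000 = 0.0179 m^2
Step 2: GSM = 8.97 g / 0.0179 m^2 = 501.1 g/m^2

501.1 g/m^2


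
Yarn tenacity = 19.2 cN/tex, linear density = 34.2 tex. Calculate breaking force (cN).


Formula: Breaking force = Tenacity * Linear density
F = 19.2 cN/tex * 34.2 tex
F = 656.64 cN

656.64 cN


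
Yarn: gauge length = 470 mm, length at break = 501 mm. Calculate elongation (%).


Formula: Elongation (%) = ((L_break - L0) / L0) * 100
Step 1: Extension = 501 - 470 = 31 mm
Step 2: Elongation = (31 / 470) * 100
Step 3: Elongation = 0.065957 * 100 = 6.5957% ≈ 6.6%

6.6%


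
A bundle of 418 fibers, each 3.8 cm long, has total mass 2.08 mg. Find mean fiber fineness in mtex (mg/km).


Formula: fineness (mtex) = mass (mg) / total length (km) = (mass_mg / total_length_m) * 1000
Step 1: Convert fiber length: 3.8 cm = 0.038 m
Step 2: Total fiber length = 418 * 0.038 = 15.884 m
Step 3: Linear density = 2.08 mg / 15.884 m = 0.1309 mg/m
Step 4: fineness = 0.1309 * 1000 = 130.9 mtex

130.9 mtex


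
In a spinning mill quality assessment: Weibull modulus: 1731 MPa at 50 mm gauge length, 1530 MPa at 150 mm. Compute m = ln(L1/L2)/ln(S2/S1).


Formula: m = ln(L1/L2) / ln(S2/S1)
Step 1: ln(L1/L2) = ln(50/150) = -1.09861
Step 2: S2/S1 = 1530/1731 = 0.88388
Step 3: ln(S2/S1) = ln(0.88388) = -0.12343
Step 4: m = -1.09861 / -0.12343 = 8.90

8.90 (Weibull m)


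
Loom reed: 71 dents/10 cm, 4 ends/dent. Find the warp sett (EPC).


Formula: EPC = (dents per 10 cm * ends per dent) / 10
Step 1: Total ends per 10 cm = 71 * 4 = 284
Step 2: EPC = 284 / 10 = 28.4 ends/cm

28.4 ends/cm


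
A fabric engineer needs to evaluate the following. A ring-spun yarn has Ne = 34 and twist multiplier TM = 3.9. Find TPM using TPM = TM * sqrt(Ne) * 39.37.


Formula: TPM = TM * sqrt(Ne) * 39.37
Step 1: sqrt(Ne) = sqrt(34) = 5.831
Step 2: TM * sqrt(Ne) = 3.9 * 5.831 = 22.7409
Step 3: TPM = 22.7409 * 39.37 = 895 twists/m

895 twists/m


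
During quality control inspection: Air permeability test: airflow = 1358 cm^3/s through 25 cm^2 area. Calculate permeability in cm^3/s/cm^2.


Formula: Air Permeability = Airflow / Test Area
AP = 1358 cm^3/s / 25 cm^2
AP = 54.3 cm^3/s/cm^2

54.3 cm^3/s/cm^2


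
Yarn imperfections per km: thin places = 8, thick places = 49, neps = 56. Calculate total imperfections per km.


Formula: Total = thin places + thick places + neps
Total = 8 + 49 + 56
Total = 113 imperfections/km

113 imperfections/km


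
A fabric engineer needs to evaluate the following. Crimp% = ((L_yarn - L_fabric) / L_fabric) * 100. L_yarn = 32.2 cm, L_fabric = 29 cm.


Formula: Crimp% = ((L_yarn - L_fabric) / L_fabric) * 100
Step 1: Extension = 32.2 - 29 = 3.2 cm
Step 2: Crimp% = (3.2 / 29) * 100
Step 3: Crimp% = 0.110345 * 100 = 11.0345% ≈ 11.0%

11.0%


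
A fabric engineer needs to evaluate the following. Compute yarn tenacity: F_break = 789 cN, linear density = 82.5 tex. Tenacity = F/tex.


Formula: Tenacity = Breaking force / Linear density
Tenacity = 789 cN / 82.5 tex
Tenacity = 9.56 cN/tex

9.56 cN/tex


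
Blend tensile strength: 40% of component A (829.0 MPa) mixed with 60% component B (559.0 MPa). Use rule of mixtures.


Formula: Blend property = (fraction_A * property_A) + (fraction_B * property_B)
Step 1: Contribution A = 40/100 * 829.0 MPa = 331.6 MPa
Step 2: Contribution B = 60/100 * 559.0 MPa = 335.4 MPa
Step 3: Blend tensile strength = 331.6 + 335.4 = 667.0 MPa

667.0 MPa


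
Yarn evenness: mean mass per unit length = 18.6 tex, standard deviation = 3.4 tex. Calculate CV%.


Formula: CV% = (standard deviation / mean) * 100
Step 1: Ratio = 3.4 / 18.6 = 0.182796
Step 2: CV% = 0.182796 * 100 = 18.2796% ≈ 18.3%

18.3%


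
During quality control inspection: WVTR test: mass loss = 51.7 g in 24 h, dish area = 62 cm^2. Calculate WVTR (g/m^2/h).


Formula: WVTR = mass_loss / (area * time)
Step 1: Convert area: 62 cm^2 = 0.0062 m^2
Step 2: WVTR = 51.7 g / (0.0062 m^2 * 24 h)
Step 3: WVTR = 51.7 / 0.1488 = 347.4 g/m^2/h

347.4 g/m^2/h


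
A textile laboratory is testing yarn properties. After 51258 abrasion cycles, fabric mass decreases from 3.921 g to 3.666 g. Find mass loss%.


Formula: Mass loss% = ((m_before - m_after) / m_before) * 100
Step 1: Mass loss = 3.921 - 3.666 = 0.255 g
Step 2: Ratio = 0.255 / 3.921 = 0.0650344
Step 3: Mass loss% = 0.0650344 * 100 = 6.50344% ≈ 6.50%

6.50%


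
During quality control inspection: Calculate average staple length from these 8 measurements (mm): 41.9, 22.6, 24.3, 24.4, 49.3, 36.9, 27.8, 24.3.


Formula: Mean = sum of lengths / count
Sum = 41.9 + 22.6 + 24.3 + 24.4 + 49.3 + 36.9 + 27.8 + 24.3
Sum = 251.5 mm
Mean = 251.5 / 8 = 31.44 mm

31.44 mm


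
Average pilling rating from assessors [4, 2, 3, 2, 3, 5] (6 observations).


Formula: Mean = sum / count
Sum = 4 + 2 + 3 + 2 + 3 + 5 = 19
Mean = 19 / 6 = 3.2

3.2


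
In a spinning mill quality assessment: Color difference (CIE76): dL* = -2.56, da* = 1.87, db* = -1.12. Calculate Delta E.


Formula: Delta E = sqrt(dL*^2 + da*^2 + db*^2)
Step 1: dL*^2 = (-2.56)^2 = 6.5536
Step 2: da*^2 = 1.87^2 = 3.4969
Step 3: db*^2 = (-1.12)^2 = 1.2544
Step 4: Sum = 6.5536 + 3.4969 + 1.2544 = 11.3049
Step 5: Delta E = sqrt(11.3049) = 3.36

3.36 Delta E


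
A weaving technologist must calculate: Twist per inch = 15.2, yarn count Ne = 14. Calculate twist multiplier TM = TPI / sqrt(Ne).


Formula: TM = TPI / sqrt(Ne)
Step 1: sqrt(Ne) = sqrt(14) = 3.7417
Step 2: TM = 15.2 / 3.7417 = 4.06

4.06 TM


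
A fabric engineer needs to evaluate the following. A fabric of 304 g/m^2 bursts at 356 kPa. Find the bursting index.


Formula: Bursting Index = Bursting Strength / Fabric GSM
BI = 356 kPa / 304 g/m^2
BI = 1.171 kPa/(g/m^2)

1.171 kPa/(g/m^2)


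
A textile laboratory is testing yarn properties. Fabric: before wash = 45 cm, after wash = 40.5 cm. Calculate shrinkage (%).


Formula: Shrinkage% = ((L_before - L_after) / L_before) * 100
Step 1: Shrinkage = 45 - 40.5 = 4.5 cm
Step 2: Shrinkage% = (4.5 / 45) * 100
Step 3: Shrinkage% = 0.1 * 100 = 10.0%

10.0%


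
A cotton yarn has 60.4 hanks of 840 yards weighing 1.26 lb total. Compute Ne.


Formula: Ne = hanks / mass_lb
Substituting: Ne = 60.4 / 1.26
Ne = 47.9

47.9 Ne


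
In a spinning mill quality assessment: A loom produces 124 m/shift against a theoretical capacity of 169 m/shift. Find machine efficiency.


Formula: Efficiency% = (Actual output / Theoretical output) * 100
Efficiency% = (124 / 169) * 100
Efficiency% = 0.733728 * 100 = 73.3728% ≈ 73.4%

73.4%


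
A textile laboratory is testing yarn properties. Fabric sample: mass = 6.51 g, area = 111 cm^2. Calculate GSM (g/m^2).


Formula: GSM = mass_g / area_m2
Step 1: Convert area: 111 cm^2 = 111 / 10000 = 0.0111 m^2
Step 2: GSM = 6.51 g / 0.0111 m^2 = 586.5 g/m^2

586.5 g/m^2


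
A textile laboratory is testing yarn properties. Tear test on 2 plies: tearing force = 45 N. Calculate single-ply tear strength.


Formula: Per-ply strength = Total force / Number of plies
Per-ply = 45 N / 2
Per-ply = 22.5 N

22.5 N


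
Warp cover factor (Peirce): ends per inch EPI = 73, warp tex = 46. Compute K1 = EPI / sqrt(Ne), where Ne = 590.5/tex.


Formula: K1 = EPI / sqrt(Ne), with Ne = 590.5 / tex_warp
Step 1: Ne = 590.5 / 46 = 12.837
Step 2: sqrt(Ne) = sqrt(12.837) = 3.5829
Step 3: K1 = 73 / 3.5829 = 20.4

20.4


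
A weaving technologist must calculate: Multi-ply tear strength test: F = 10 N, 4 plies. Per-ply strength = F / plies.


Formula: Per-ply strength = Total force / Number of plies
Per-ply = 10 N / 4
Per-ply = 2.5 N

2.5 N


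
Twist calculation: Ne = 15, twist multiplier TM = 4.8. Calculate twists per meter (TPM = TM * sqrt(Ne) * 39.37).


Formula: TPM = TM * sqrt(Ne) * 39.37
Step 1: sqrt(Ne) = sqrt(15) = 3.873
Step 2: TM * sqrt(Ne) = 4.8 * 3.873 = 18.5904
Step 3: TPM = 18.5904 * 39.37 = 732 twists/m

732 twists/m


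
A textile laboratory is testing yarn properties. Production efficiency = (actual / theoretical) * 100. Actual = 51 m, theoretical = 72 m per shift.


Formula: Efficiency% = (Actual output / Theoretical output) * 100
Efficiency% = (51 / 72) * 100
Efficiency% = 0.708333 * 100 = 70.8333% ≈ 70.8%

70.8%


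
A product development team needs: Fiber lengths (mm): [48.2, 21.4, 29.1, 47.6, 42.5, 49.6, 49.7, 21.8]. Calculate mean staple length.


Formula: Mean = sum of lengths / count
Sum = 48.2 + 21.4 + 29.1 + 47.6 + 42.5 + 49.6 + 49.7 + 21.8
Sum = 309.9 mm
Mean = 309.9 / 8 = 38.74 mm

38.74 mm


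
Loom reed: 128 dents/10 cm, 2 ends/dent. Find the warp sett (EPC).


Formula: EPC = (dents per 10 cm * ends per dent) / 10
Step 1: Total ends per 10 cm = 128 * 2 = 256
Step 2: EPC = 256 / 10 = 25.6 ends/cm

25.6 ends/cm


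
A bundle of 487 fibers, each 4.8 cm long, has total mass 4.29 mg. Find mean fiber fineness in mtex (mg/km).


Formula: fineness (mtex) = mass (mg) / total length (km) = (mass_mg / total_length_m) * 1000
Step 1: Convert fiber length: 4.8 cm = 0.048 m
Step 2: Total fiber length = 487 * 0.048 = 23.376 m
Step 3: Linear density = 4.29 mg / 23.376 m = 0.1835 mg/m
Step 4: fineness = 0.1835 * 1000 = 183.5 mtex

183.5 mtex


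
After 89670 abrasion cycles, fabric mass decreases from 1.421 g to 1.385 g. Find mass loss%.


Formula: Mass loss% = ((m_before - m_after) / m_before) * 100
Step 1: Mass loss = 1.421 - 1.385 = 0.036 g
Step 2: Ratio = 0.036 / 1.421 = 0.0253343
Step 3: Mass loss% = 0.0253343 * 100 = 2.53343% ≈ 2.53%

2.53%


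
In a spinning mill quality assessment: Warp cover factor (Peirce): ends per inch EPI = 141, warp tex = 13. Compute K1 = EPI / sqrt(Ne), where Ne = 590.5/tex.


Formula: K1 = EPI / sqrt(Ne), with Ne = 590.5 / tex_warp
Step 1: Ne = 590.5 / 13 = 45.423
Step 2: sqrt(Ne) = sqrt(45.423) = 6.7397
Step 3: K1 = 141 / 6.7397 = 20.9

20.9


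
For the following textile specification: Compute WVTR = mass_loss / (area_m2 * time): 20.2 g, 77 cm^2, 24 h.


Formula: WVTR = mass_loss / (area * time)
Step 1: Convert area: 77 cm^2 = 0.0077 m^2
Step 2: WVTR = 20.2 g / (0.0077 m^2 * 24 h)
Step 3: WVTR = 20.2 / 0.1848 = 109.3 g/m^2/h

109.3 g/m^2/h


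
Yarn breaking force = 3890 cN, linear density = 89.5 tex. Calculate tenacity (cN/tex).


Formula: Tenacity = Breaking force / Linear density
Tenacity = 3890 cN / 89.5 tex
Tenacity = 43.46 cN/tex

43.46 cN/tex


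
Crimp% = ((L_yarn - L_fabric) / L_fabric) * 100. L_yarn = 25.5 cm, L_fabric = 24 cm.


Formula: Crimp% = ((L_yarn - L_fabric) / L_fabric) * 100
Step 1: Extension = 25.5 - 24 = 1.5 cm
Step 2: Crimp% = (1.5 / 24) * 100
Step 3: Crimp% = 0.0625 * 100 = 6.25% ≈ 6.3%

6.3%


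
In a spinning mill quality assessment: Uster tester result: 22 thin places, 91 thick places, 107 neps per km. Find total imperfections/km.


Formula: Total = thin places + thick places + neps
Total = 22 + 91 + 107
Total = 220 imperfections/km

220 imperfections/km


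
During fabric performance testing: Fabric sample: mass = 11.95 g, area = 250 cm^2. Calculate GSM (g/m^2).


Formula: GSM = mass_g / area_m2
Step 1: Convert area: 250 cm^2 = 250 / 10000 = 0.025 m^2
Step 2: GSM = 11.95 g / 0.025 m^2 = 478.0 g/m^2

478.0 g/m^2


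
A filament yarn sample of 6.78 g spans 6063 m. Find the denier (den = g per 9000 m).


Formula: den = (mass_g / length_m) * 9000
Substituting: den = (6.78 / 6063) * 9000
Intermediate: 6.78 / 6063 = 0.00111826 g/m
den = 0.00111826 * 9000 = 10.1 denier

10.1 denier


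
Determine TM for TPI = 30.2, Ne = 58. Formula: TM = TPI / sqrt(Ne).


Formula: TM = TPI / sqrt(Ne)
Step 1: sqrt(Ne) = sqrt(58) = 7.6158
Step 2: TM = 30.2 / 7.6158 = 3.97

3.97 TM


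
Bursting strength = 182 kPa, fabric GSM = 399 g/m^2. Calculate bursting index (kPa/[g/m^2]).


Formula: Bursting Index = Bursting Strength / Fabric GSM
BI = 182 kPa / 399 g/m^2
BI = 0.456 kPa/(g/m^2)

0.456 kPa/(g/m^2)


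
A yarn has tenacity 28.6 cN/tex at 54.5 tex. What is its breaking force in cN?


Formula: Breaking force = Tenacity * Linear density
F = 28.6 cN/tex * 54.5 tex
F = 1558.70 cN

1558.70 cN


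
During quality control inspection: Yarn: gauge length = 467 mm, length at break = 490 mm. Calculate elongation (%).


Formula: Elongation (%) = ((L_break - L0) / L0) * 100
Step 1: Extension = 490 - 467 = 23 mm
Step 2: Elongation = (23 / 467) * 100
Step 3: Elongation = 0.049251 * 100 = 4.9251% ≈ 4.9%

4.9%


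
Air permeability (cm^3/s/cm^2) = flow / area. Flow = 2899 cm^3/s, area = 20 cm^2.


Formula: Air Permeability = Airflow / Test Area
AP = 2899 cm^3/s / 20 cm^2
AP = 145.0 cm^3/s/cm^2

145.0 cm^3/s/cm^2


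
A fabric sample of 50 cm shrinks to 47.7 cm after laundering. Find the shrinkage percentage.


Formula: Shrinkage% = ((L_before - L_after) / L_before) * 100
Step 1: Shrinkage = 50 - 47.7 = 2.3 cm
Step 2: Shrinkage% = (2.3 / 50) * 100
Step 3: Shrinkage% = 0.046 * 100 = 4.6%

4.6%


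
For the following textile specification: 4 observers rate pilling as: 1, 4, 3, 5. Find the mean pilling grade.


Formula: Mean = sum / count
Sum = 1 + 4 + 3 + 5 = 13
Mean = 13 / 4 = 3.3

3.3


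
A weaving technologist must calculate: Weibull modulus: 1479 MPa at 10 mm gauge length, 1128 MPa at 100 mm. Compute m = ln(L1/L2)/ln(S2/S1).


Formula: m = ln(L1/L2) / ln(S2/S1)
Step 1: ln(L1/L2) = ln(10/100) = -2.30259
Step 2: S2/S1 = 1128/1479 = 0.76268
Step 3: ln(S2/S1) = ln(0.76268) = -0.27092
Step 4: m = -2.30259 / -0.27092 = 8.50

8.50 (Weibull m)


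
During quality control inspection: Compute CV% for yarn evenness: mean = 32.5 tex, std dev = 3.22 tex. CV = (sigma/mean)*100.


Formula: CV% = (standard deviation / mean) * 100
Step 1: Ratio = 3.22 / 32.5 = 0.099077
Step 2: CV% = 0.099077 * 100 = 9.9077% ≈ 9.9%

9.9%


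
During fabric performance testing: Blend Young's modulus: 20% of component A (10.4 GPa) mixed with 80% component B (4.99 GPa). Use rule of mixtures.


Formula: Blend property = (fraction_A * property_A) + (fraction_B * property_B)
Step 1: Contribution A = 20/100 * 10.4 GPa = 2.08 GPa
Step 2: Contribution B = 80/100 * 4.99 GPa = 3.992 GPa
Step 3: Blend Young's modulus = 2.08 + 3.992 = 6.072 GPa

6.072 GPa


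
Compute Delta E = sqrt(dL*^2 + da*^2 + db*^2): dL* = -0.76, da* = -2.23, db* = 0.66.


Formula: Delta E = sqrt(dL*^2 + da*^2 + db*^2)
Step 1: dL*^2 = (-0.76)^2 = 0.5776
Step 2: da*^2 = (-2.23)^2 = 4.9729
Step 3: db*^2 = 0.66^2 = 0.4356
Step 4: Sum = 0.5776 + 4.9729 + 0.4356 = 5.9861
Step 5: Delta E = sqrt(5.9861) = 2.45

2.45 Delta E


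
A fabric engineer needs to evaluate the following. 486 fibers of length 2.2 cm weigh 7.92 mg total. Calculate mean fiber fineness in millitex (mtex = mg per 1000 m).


Formula: fineness (mtex) = mass (mg) / total length (km) = (mass_mg / total_length_m) * 1000
Step 1: Convert fiber length: 2.2 cm = 0.022 m
Step 2: Total fiber length = 486 * 0.022 = 10.692 m
Step 3: Linear density = 7.92 mg / 10.692 m = 0.7407 mg/m
Step 4: fineness = 0.7407 * 1000 = 740.7 mtex

740.7 mtex


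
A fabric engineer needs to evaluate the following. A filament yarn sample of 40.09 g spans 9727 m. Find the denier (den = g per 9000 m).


Formula: den = (mass_g / length_m) * 9000
Substituting: den = (40.09 / 9727) * 9000
Intermediate: 40.09 / 9727 = 0.00412152 g/m
den = 0.00412152 * 9000 = 37.1 denier

37.1 denier


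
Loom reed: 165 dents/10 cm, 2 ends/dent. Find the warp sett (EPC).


Formula: EPC = (dents per 10 cm * ends per dent) / 10
Step 1: Total ends per 10 cm = 165 * 2 = 330
Step 2: EPC = 330 / 10 = 33.0 ends/cm

33.0 ends/cm


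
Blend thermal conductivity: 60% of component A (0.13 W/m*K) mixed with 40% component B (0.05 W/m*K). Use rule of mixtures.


Formula: Blend property = (fraction_A * property_A) + (fraction_B * property_B)
Step 1: Contribution A = 60/100 * 0.13 W/m*K = 0.078 W/m*K
Step 2: Contribution B = 40/100 * 0.05 W/m*K = 0.02 W/m*K
Step 3: Blend thermal conductivity = 0.078 + 0.02 = 0.098 W/m*K

0.098 W/m*K


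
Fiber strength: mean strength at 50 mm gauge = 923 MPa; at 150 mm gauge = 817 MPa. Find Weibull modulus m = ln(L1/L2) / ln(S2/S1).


Formula: m = ln(L1/L2) / ln(S2/S1)
Step 1: ln(L1/L2) = ln(50/150) = -1.09861
Step 2: S2/S1 = 817/923 = 0.88516
Step 3: ln(S2/S1) = ln(0.88516) = -0.12199
Step 4: m = -1.09861 / -0.12199 = 9.01

9.01 (Weibull m)


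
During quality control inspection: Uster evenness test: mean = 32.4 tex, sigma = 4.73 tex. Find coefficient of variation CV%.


Formula: CV% = (standard deviation / mean) * 100
Step 1: Ratio = 4.73 / 32.4 = 0.145988
Step 2: CV% = 0.145988 * 100 = 14.5988% ≈ 14.6%

14.6%


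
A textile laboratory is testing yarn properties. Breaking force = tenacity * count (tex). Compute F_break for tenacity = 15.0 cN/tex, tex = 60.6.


Formula: Breaking force = Tenacity * Linear density
F = 15.0 cN/tex * 60.6 tex
F = 909.00 cN

909.00 cN


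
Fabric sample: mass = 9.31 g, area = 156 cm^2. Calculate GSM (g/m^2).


Formula: GSM = mass_g / area_m2
Step 1: Convert area: 156 cm^2 = 156 / 10000 = 0.0156 m^2
Step 2: GSM = 9.31 g / 0.0156 m^2 = 596.8 g/m^2

596.8 g/m^2


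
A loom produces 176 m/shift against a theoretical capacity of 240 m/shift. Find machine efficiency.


Formula: Efficiency% = (Actual output / Theoretical output) * 100
Efficiency% = (176 / 240) * 100
Efficiency% = 0.733333 * 100 = 73.3333% ≈ 73.3%

73.3%


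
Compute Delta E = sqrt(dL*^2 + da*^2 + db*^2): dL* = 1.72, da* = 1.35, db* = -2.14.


Formula: Delta E = sqrt(dL*^2 + da*^2 + db*^2)
Step 1: dL*^2 = 1.72^2 = 2.9584
Step 2: da*^2 = 1.35^2 = 1.8225
Step 3: db*^2 = (-2.14)^2 = 4.5796
Step 4: Sum = 2.9584 + 1.8225 + 4.5796 = 9.3605
Step 5: Delta E = sqrt(9.3605) = 3.06

3.06 Delta E


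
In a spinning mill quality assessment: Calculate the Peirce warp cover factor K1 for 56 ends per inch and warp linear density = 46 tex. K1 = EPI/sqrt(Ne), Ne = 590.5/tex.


Formula: K1 = EPI / sqrt(Ne), with Ne = 590.5 / tex_warp
Step 1: Ne = 590.5 / 46 = 12.837
Step 2: sqrt(Ne) = sqrt(12.837) = 3.5829
Step 3: K1 = 56 / 3.5829 = 15.6

15.6


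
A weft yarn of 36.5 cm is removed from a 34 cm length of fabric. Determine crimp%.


Formula: Crimp% = ((L_yarn - L_fabric) / L_fabric) * 100
Step 1: Extension = 36.5 - 34 = 2.5 cm
Step 2: Crimp% = (2.5 / 34) * 100
Step 3: Crimp% = 0.073529 * 100 = 7.3529% ≈ 7.4%

7.4%


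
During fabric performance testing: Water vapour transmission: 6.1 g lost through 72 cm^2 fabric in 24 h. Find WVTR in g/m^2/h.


Formula: WVTR = mass_loss / (area * time)
Step 1: Convert area: 72 cm^2 = 0.0072 m^2
Step 2: WVTR = 6.1 g / (0.0072 m^2 * 24 h)
Step 3: WVTR = 6.1 / 0.1728 = 35.3 g/m^2/h

35.3 g/m^2/h


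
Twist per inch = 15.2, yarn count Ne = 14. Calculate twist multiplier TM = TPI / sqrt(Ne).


Formula: TM = TPI / sqrt(Ne)
Step 1: sqrt(Ne) = sqrt(14) = 3.7417
Step 2: TM = 15.2 / 3.7417 = 4.06

4.06 TM


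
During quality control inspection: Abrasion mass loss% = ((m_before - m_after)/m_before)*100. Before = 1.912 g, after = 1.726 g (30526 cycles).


Formula: Mass loss% = ((m_before - m_after) / m_before) * 100
Step 1: Mass loss = 1.912 - 1.726 = 0.186 g
Step 2: Ratio = 0.186 / 1.912 = 0.0972803
Step 3: Mass loss% = 0.0972803 * 100 = 9.72803% ≈ 9.73%

9.73%


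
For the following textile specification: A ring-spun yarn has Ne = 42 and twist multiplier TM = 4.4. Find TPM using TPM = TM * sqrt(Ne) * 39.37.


Formula: TPM = TM * sqrt(Ne) * 39.37
Step 1: sqrt(Ne) = sqrt(42) = 6.4807
Step 2: TM * sqrt(Ne) = 4.4 * 6.4807 = 28.5151
Step 3: TPM = 28.5151 * 39.37 = 1123 twists/m

1123 twists/m


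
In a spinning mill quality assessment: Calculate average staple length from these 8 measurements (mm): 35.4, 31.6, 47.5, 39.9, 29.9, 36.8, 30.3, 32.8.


Formula: Mean = sum of lengths / count
Sum = 35.4 + 31.6 + 47.5 + 39.9 + 29.9 + 36.8 + 30.3 + 32.8
Sum = 284.2 mm
Mean = 284.2 / 8 = 35.53 mm

35.53 mm


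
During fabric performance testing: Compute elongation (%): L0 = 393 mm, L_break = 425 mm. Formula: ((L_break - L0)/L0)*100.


Formula: Elongation (%) = ((L_break - L0) / L0) * 100
Step 1: Extension = 425 - 393 = 32 mm
Step 2: Elongation = (32 / 393) * 100
Step 3: Elongation = 0.081425 * 100 = 8.1425% ≈ 8.1%

8.1%


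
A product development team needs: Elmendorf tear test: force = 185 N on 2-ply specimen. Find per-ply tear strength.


Formula: Per-ply strength = Total force / Number of plies
Per-ply = 185 N / 2
Per-ply = 92.5 N

92.5 N


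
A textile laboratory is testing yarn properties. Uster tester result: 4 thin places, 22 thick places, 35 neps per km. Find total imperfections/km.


Formula: Total = thin places + thick places + neps
Total = 4 + 22 + 35
Total = 61 imperfections/km

61 imperfections/km


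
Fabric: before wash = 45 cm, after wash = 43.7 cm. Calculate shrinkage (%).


Formula: Shrinkage% = ((L_before - L_after) / L_before) * 100
Step 1: Shrinkage = 45 - 43.7 = 1.3 cm
Step 2: Shrinkage% = (1.3 / 45) * 100
Step 3: Shrinkage% = 0.028889 * 100 = 2.8889% ≈ 2.9%

2.9%


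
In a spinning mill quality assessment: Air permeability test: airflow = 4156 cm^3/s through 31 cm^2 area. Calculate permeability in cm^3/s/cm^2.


Formula: Air Permeability = Airflow / Test Area
AP = 4156 cm^3/s / 31 cm^2
AP = 134.1 cm^3/s/cm^2

134.1 cm^3/s/cm^2


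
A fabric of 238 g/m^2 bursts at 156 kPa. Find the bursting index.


Formula: Bursting Index = Bursting Strength / Fabric GSM
BI = 156 kPa / 238 g/m^2
BI = 0.655 kPa/(g/m^2)

0.655 kPa/(g/m^2)


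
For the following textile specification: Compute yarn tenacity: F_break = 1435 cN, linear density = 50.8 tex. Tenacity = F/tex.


Formula: Tenacity = Breaking force / Linear density
Tenacity = 1435 cN / 50.8 tex
Tenacity = 28.25 cN/tex

28.25 cN/tex


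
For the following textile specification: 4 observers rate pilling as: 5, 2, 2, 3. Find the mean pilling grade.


Formula: Mean = sum / count
Sum = 5 + 2 + 2 + 3 = 12
Mean = 12 / 4 = 3.0

3.0


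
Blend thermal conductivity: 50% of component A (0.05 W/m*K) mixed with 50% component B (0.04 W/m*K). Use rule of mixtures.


Formula: Blend property = (fraction_A * property_A) + (fraction_B * property_B)
Step 1: Contribution A = 50/100 * 0.05 W/m*K = 0.025 W/m*K
Step 2: Contribution B = 50/100 * 0.04 W/m*K = 0.02 W/m*K
Step 3: Blend thermal conductivity = 0.025 + 0.02 = 0.045 W/m*K

0.045 W/m*K


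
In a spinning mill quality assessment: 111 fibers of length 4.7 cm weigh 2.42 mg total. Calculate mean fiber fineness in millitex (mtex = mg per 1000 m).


Formula: fineness (mtex) = mass (mg) / total length (km) = (mass_mg / total_length_m) * 1000
Step 1: Convert fiber length: 4.7 cm = 0.047 m
Step 2: Total fiber length = 111 * 0.047 = 5.217 m
Step 3: Linear density = 2.42 mg / 5.217 m = 0.4639 mg/m
Step 4: fineness = 0.4639 * 1000 = 463.9 mtex

463.9 mtex


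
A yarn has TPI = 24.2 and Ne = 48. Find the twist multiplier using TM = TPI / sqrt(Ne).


Formula: TM = TPI / sqrt(Ne)
Step 1: sqrt(Ne) = sqrt(48) = 6.9282
Step 2: TM = 24.2 / 6.9282 = 3.49

3.49 TM


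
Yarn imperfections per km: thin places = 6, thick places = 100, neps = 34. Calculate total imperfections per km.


Formula: Total = thin places + thick places + neps
Total = 6 + 100 + 34
Total = 140 imperfections/km

140 imperfections/km


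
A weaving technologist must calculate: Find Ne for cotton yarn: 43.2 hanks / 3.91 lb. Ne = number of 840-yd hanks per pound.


Formula: Ne = hanks / mass_lb
Substituting: Ne = 43.2 / 3.91
Ne = 11.0

11.0 Ne


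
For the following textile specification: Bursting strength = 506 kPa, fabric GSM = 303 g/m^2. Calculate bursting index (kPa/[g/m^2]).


Formula: Bursting Index = Bursting Strength / Fabric GSM
BI = 506 kPa / 303 g/m^2
BI = 1.670 kPa/(g/m^2)

1.670 kPa/(g/m^2)


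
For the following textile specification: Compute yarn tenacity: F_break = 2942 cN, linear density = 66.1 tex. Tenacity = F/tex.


Formula: Tenacity = Breaking force / Linear density
Tenacity = 2942 cN / 66.1 tex
Tenacity = 44.51 cN/tex

44.51 cN/tex


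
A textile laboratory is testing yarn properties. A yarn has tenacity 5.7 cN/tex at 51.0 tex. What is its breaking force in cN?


Formula: Breaking force = Tenacity * Linear density
F = 5.7 cN/tex * 51.0 tex
F = 290.70 cN

290.70 cN


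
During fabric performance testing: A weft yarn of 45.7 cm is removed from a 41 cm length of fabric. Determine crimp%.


Formula: Crimp% = ((L_yarn - L_fabric) / L_fabric) * 100
Step 1: Extension = 45.7 - 41 = 4.7 cm
Step 2: Crimp% = (4.7 / 41) * 100
Step 3: Crimp% = 0.114634 * 100 = 11.4634% ≈ 11.5%

11.5%


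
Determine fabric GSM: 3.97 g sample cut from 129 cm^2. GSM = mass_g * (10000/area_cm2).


Formula: GSM = mass_g / area_m2
Step 1: Convert area: 129 cm^2 = 129 / 10000 = 0.0129 m^2
Step 2: GSM = 3.97 g / 0.0129 m^2 = 307.8 g/m^2

307.8 g/m^2


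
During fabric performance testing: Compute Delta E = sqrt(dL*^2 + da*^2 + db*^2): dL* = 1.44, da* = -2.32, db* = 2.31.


Formula: Delta E = sqrt(dL*^2 + da*^2 + db*^2)
Step 1: dL*^2 = 1.44^2 = 2.0736
Step 2: da*^2 = (-2.32)^2 = 5.3824
Step 3: db*^2 = 2.31^2 = 5.3361
Step 4: Sum = 2.0736 + 5.3824 + 5.3361 = 12.7921
Step 5: Delta E = sqrt(12.7921) = 3.58

3.58 Delta E


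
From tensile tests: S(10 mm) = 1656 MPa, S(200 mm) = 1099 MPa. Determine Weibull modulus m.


Formula: m = ln(L1/L2) / ln(S2/S1)
Step 1: ln(L1/L2) = ln(10/200) = -2.99573
Step 2: S2/S1 = 1099/1656 = 0.66365
Step 3: ln(S2/S1) = ln(0.66365) = -0.41000
Step 4: m = -2.99573 / -0.41000 = 7.31

7.31 (Weibull m)


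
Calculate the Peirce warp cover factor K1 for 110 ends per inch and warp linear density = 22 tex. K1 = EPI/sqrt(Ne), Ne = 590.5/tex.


Formula: K1 = EPI / sqrt(Ne), with Ne = 590.5 / tex_warp
Step 1: Ne = 590.5 / 22 = 26.841
Step 2: sqrt(Ne) = sqrt(26.841) = 5.1808
Step 3: K1 = 110 / 5.1808 = 21.2

21.2


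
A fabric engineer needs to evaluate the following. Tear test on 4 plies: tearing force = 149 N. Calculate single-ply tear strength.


Formula: Per-ply strength = Total force / Number of plies
Per-ply = 149 N / 4
Per-ply = 37.25 N

37.25 N


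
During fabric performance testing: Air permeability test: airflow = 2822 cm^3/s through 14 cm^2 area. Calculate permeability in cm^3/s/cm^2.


Formula: Air Permeability = Airflow / Test Area
AP = 2822 cm^3/s / 14 cm^2
AP = 201.6 cm^3/s/cm^2

201.6 cm^3/s/cm^2


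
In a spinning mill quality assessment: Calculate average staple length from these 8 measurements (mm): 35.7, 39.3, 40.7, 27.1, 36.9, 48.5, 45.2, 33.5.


Formula: Mean = sum of lengths / count
Sum = 35.7 + 39.3 + 40.7 + 27.1 + 36.9 + 48.5 + 45.2 + 33.5
Sum = 306.9 mm
Mean = 306.9 / 8 = 38.36 mm

38.36 mm


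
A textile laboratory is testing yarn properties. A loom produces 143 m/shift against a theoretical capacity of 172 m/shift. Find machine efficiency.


Formula: Efficiency% = (Actual output / Theoretical output) * 100
Efficiency% = (143 / 172) * 100
Efficiency% = 0.831395 * 100 = 83.1395% ≈ 83.1%

83.1%


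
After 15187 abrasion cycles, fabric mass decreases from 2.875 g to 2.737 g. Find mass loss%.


Formula: Mass loss% = ((m_before - m_after) / m_before) * 100
Step 1: Mass loss = 2.875 - 2.737 = 0.138 g
Step 2: Ratio = 0.138 / 2.875 = 0.048
Step 3: Mass loss% = 0.048 * 100 = 4.80%

4.80%


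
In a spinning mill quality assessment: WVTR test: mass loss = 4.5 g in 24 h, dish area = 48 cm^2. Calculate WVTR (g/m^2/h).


Formula: WVTR = mass_loss / (area * time)
Step 1: Convert area: 48 cm^2 = 0.0048 m^2
Step 2: WVTR = 4.5 g / (0.0048 m^2 * 24 h)
Step 3: WVTR = 4.5 / 0.1152 = 39.1 g/m^2/h

39.1 g/m^2/h


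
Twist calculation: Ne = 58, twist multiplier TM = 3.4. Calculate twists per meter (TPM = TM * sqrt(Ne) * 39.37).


Formula: TPM = TM * sqrt(Ne) * 39.37
Step 1: sqrt(Ne) = sqrt(58) = 7.6158
Step 2: TM * sqrt(Ne) = 3.4 * 7.6158 = 25.8937
Step 3: TPM = 25.8937 * 39.37 = 1019 twists/m

1019 twists/m


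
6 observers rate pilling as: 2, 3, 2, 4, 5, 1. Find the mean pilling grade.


Formula: Mean = sum / count
Sum = 2 + 3 + 2 + 4 + 5 + 1 = 17
Mean = 17 / 6 = 2.8

2.8


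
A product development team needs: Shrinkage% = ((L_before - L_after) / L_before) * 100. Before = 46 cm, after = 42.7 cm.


Formula: Shrinkage% = ((L_before - L_after) / L_before) * 100
Step 1: Shrinkage = 46 - 42.7 = 3.3 cm
Step 2: Shrinkage% = (3.3 / 46) * 100
Step 3: Shrinkage% = 0.071739 * 100 = 7.1739% ≈ 7.2%

7.2%


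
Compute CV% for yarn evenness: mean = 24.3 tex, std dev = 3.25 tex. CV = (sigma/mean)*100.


Formula: CV% = (standard deviation / mean) * 100
Step 1: Ratio = 3.25 / 24.3 = 0.133745
Step 2: CV% = 0.133745 * 100 = 13.3745% ≈ 13.4%

13.4%


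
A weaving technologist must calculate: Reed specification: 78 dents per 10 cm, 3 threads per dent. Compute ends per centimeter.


Formula: EPC = (dents per 10 cm * ends per dent) / 10
Step 1: Total ends per 10 cm = 78 * 3 = 234
Step 2: EPC = 234 / 10 = 23.4 ends/cm

23.4 ends/cm


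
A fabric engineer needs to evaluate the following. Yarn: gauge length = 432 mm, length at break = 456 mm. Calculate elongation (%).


Formula: Elongation (%) = ((L_break - L0) / L0) * 100
Step 1: Extension = 456 - 432 = 24 mm
Step 2: Elongation = (24 / 432) * 100
Step 3: Elongation = 0.055556 * 100 = 5.5556% ≈ 5.6%

5.6%


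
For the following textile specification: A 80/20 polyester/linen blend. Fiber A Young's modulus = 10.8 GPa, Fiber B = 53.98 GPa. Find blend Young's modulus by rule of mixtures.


Formula: Blend property = (fraction_A * property_A) + (fraction_B * property_B)
Step 1: Contribution A = 80/100 * 10.8 GPa = 8.64 GPa
Step 2: Contribution B = 20/100 * 53.98 GPa = 10.796 GPa
Step 3: Blend Young's modulus = 8.64 + 10.796 = 19.436 GPa

19.436 GPa


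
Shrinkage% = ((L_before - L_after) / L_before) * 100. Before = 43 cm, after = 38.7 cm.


Formula: Shrinkage% = ((L_before - L_after) / L_before) * 100
Step 1: Shrinkage = 43 - 38.7 = 4.3 cm
Step 2: Shrinkage% = (4.3 / 43) * 100
Step 3: Shrinkage% = 0.1 * 100 = 10.0%

10.0%


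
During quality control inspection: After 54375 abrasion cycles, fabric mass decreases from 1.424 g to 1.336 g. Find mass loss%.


Formula: Mass loss% = ((m_before - m_after) / m_before) * 100
Step 1: Mass loss = 1.424 - 1.336 = 0.088 g
Step 2: Ratio = 0.088 / 1.424 = 0.0617978
Step 3: Mass loss% = 0.0617978 * 100 = 6.17978% ≈ 6.18%

6.18%


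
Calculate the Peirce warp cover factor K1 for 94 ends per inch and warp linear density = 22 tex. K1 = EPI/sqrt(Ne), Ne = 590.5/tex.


Formula: K1 = EPI / sqrt(Ne), with Ne = 590.5 / tex_warp
Step 1: Ne = 590.5 / 22 = 26.841
Step 2: sqrt(Ne) = sqrt(26.841) = 5.1808
Step 3: K1 = 94 / 5.1808 = 18.1

18.1


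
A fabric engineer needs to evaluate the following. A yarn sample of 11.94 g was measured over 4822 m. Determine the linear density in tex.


Formula: Tex = (mass_g / length_m) * 1000
Substituting: Tex = (11.94 / 4822) * 1000
Intermediate: 11.94 / 4822 = 0.00247615 g/m
Tex = 0.00247615 * 1000 = 2.48 tex

2.48 tex


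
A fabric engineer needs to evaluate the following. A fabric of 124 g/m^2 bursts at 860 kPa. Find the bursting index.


Formula: Bursting Index = Bursting Strength / Fabric GSM
BI = 860 kPa / 124 g/m^2
BI = 6.935 kPa/(g/m^2)

6.935 kPa/(g/m^2)


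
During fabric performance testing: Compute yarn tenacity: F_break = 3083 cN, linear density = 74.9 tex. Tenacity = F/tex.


Formula: Tenacity = Breaking force / Linear density
Tenacity = 3083 cN / 74.9 tex
Tenacity = 41.16 cN/tex

41.16 cN/tex


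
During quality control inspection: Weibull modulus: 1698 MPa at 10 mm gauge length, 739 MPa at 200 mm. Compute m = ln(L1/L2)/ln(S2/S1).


Formula: m = ln(L1/L2) / ln(S2/S1)
Step 1: ln(L1/L2) = ln(10/200) = -2.99573
Step 2: S2/S1 = 739/1698 = 0.43522
Step 3: ln(S2/S1) = ln(0.43522) = -0.83190
Step 4: m = -2.99573 / -0.83190 = 3.60

3.60 (Weibull m)


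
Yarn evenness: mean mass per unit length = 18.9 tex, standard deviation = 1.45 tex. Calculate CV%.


Formula: CV% = (standard deviation / mean) * 100
Step 1: Ratio = 1.45 / 18.9 = 0.07672
Step 2: CV% = 0.07672 * 100 = 7.672% ≈ 7.7%

7.7%


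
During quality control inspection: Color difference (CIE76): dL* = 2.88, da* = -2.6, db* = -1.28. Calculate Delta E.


Formula: Delta E = sqrt(dL*^2 + da*^2 + db*^2)
Step 1: dL*^2 = 2.88^2 = 8.2944
Step 2: da*^2 = (-2.6)^2 = 6.76
Step 3: db*^2 = (-1.28)^2 = 1.6384
Step 4: Sum = 8.2944 + 6.76 + 1.6384 = 16.6928
Step 5: Delta E = sqrt(16.6928) = 4.09

4.09 Delta E


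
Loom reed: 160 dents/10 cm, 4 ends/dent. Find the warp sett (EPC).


Formula: EPC = (dents per 10 cm * ends per dent) / 10
Step 1: Total ends per 10 cm = 160 * 4 = 640
Step 2: EPC = 640 / 10 = 64.0 ends/cm

64.0 ends/cm


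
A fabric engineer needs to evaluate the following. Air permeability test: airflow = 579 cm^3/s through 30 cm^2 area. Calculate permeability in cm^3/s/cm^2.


Formula: Air Permeability = Airflow / Test Area
AP = 579 cm^3/s / 30 cm^2
AP = 19.3 cm^3/s/cm^2

19.3 cm^3/s/cm^2


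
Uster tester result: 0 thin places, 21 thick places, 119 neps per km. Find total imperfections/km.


Formula: Total = thin places + thick places + neps
Total = 0 + 21 + 119
Total = 140 imperfections/km

140 imperfections/km


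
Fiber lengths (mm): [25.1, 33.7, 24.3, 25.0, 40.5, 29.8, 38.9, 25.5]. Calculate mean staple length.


Formula: Mean = sum of lengths / count
Sum = 25.1 + 33.7 + 24.3 + 25.0 + 40.5 + 29.8 + 38.9 + 25.5
Sum = 242.8 mm
Mean = 242.8 / 8 = 30.35 mm

30.35 mm


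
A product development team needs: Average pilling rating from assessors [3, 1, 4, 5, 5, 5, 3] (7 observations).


Formula: Mean = sum / count
Sum = 3 + 1 + 4 + 5 + 5 + 5 + 3 = 26
Mean = 26 / 7 = 3.7

3.7
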